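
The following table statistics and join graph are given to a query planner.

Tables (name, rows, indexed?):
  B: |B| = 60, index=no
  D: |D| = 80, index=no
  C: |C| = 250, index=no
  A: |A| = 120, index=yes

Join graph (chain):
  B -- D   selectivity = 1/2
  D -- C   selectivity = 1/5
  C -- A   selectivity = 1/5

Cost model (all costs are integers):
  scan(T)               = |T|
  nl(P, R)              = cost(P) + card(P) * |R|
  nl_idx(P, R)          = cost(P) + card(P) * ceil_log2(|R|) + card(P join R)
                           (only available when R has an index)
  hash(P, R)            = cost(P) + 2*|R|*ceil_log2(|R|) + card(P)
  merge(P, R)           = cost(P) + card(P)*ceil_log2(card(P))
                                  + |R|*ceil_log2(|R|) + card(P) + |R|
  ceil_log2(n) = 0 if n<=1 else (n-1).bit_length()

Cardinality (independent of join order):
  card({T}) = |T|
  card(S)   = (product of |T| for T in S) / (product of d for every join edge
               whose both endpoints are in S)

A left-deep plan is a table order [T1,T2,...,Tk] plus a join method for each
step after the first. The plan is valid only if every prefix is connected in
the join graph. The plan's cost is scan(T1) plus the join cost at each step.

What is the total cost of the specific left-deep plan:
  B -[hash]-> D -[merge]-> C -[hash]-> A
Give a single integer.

156370

step 1: scan B: cost=60, card=60
step 2: join D via hash
    card(P join D) = 60*80/(2) = 2400
    cost = 60 + 2*80*7 + 60 = 1240
step 3: join C via merge
    card(P join C) = 2400*250/(5) = 120000
    cost = 1240 + 2400*12 + 250*8 + 2400 + 250 = 34690
step 4: join A via hash
    card(P join A) = 120000*120/(5) = 2880000
    cost = 34690 + 2*120*7 + 120000 = 156370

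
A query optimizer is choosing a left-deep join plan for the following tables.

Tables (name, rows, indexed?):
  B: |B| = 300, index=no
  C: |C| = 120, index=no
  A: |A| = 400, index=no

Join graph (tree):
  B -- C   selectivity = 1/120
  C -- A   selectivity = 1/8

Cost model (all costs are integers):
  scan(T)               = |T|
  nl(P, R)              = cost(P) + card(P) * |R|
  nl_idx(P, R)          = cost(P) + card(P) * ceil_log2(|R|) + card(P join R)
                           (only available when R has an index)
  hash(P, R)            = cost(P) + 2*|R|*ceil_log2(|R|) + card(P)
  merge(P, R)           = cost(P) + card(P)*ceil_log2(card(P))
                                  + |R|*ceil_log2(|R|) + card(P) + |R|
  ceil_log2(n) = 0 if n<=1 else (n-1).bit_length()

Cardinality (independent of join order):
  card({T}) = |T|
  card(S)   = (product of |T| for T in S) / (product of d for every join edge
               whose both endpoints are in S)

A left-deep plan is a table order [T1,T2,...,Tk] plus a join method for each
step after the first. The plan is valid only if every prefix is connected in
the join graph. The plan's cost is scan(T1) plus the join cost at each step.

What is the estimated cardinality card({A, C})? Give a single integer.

6000

Tables in S: A(400), C(120)
Edges inside S: C-A(d=8)
numerator = 400 * 120 = 48000
denominator = 8 = 8
card(S) = 48000 / 8 = 6000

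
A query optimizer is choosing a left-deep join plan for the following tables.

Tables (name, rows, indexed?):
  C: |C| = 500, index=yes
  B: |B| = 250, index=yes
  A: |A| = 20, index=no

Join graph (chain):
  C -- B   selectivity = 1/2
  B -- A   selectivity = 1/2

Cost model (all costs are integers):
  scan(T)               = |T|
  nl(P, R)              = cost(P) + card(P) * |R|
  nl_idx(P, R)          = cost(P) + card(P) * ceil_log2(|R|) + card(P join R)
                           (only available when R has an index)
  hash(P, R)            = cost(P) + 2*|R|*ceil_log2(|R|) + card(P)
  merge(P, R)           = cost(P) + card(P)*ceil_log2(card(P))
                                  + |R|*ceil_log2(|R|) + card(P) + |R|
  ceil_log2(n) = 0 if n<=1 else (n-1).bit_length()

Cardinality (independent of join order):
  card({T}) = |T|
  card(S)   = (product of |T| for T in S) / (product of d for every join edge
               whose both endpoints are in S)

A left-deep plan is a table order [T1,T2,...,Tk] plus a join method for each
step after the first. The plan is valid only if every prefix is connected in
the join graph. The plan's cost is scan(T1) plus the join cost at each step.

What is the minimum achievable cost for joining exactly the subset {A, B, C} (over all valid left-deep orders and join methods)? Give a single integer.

12200

Selinger DP over subsets of {A,B,C}:
  {C}: scan cost=500, card=500
  {B}: scan cost=250, card=250
  {A}: scan cost=20, card=20
  {BC}: card=62500; try (B,hash)→5000, (C,merge)→7500, (B,merge)→7750, (C,hash)→9500, (C,nl_idx)→65000, (B,nl_idx)→67000 …(+2); best=5000 via (B,hash)
  {AB}: card=2500; try (A,hash)→700, (B,merge)→2390, (A,merge)→2620, (B,nl_idx)→2680, (B,hash)→4040, (B,nl)→5020 …(+1); best=700 via (A,hash)
  {ABC}: card=625000; try (C,hash)→12200, (C,merge)→38200, (A,hash)→67700, (C,nl_idx)→648200, (A,merge)→1067620, (C,nl)→1250700 …(+1); best=12200 via (C,hash)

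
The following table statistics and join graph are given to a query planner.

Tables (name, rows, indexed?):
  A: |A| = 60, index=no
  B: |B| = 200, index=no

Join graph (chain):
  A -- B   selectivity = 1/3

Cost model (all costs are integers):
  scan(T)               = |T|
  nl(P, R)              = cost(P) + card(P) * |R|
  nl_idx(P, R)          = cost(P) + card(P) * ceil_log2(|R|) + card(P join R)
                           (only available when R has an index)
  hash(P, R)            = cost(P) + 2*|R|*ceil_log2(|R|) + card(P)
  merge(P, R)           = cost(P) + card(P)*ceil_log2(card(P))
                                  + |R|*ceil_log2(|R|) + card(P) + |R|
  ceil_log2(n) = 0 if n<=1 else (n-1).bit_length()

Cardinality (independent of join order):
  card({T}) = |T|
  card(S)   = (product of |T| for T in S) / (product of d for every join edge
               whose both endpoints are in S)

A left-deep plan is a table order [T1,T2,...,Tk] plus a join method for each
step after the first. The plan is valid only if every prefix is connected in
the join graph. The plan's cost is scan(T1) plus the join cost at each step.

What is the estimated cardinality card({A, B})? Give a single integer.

Tables in S: A(60), B(200)
Edges inside S: A-B(d=3)
numerator = 60 * 200 = 12000
denominator = 3 = 3
card(S) = 12000 / 3 = 4000

4000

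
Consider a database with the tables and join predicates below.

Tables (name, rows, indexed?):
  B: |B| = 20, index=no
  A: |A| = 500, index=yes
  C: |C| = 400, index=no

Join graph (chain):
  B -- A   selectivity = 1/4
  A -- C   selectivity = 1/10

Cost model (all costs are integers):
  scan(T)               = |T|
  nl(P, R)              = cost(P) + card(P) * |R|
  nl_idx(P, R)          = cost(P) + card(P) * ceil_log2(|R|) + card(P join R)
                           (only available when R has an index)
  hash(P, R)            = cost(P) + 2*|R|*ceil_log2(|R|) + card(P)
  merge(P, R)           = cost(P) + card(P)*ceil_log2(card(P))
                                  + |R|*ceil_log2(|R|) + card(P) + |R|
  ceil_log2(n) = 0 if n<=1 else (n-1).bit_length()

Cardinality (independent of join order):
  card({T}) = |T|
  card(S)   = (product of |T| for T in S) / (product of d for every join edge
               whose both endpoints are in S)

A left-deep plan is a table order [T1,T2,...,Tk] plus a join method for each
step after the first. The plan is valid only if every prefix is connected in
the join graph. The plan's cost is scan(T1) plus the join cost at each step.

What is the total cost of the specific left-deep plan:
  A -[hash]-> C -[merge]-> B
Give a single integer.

328320

step 1: scan A: cost=500, card=500
step 2: join C via hash
    card(P join C) = 500*400/(10) = 20000
    cost = 500 + 2*400*9 + 500 = 8200
step 3: join B via merge
    card(P join B) = 20000*20/(4) = 100000
    cost = 8200 + 20000*15 + 20*5 + 20000 + 20 = 328320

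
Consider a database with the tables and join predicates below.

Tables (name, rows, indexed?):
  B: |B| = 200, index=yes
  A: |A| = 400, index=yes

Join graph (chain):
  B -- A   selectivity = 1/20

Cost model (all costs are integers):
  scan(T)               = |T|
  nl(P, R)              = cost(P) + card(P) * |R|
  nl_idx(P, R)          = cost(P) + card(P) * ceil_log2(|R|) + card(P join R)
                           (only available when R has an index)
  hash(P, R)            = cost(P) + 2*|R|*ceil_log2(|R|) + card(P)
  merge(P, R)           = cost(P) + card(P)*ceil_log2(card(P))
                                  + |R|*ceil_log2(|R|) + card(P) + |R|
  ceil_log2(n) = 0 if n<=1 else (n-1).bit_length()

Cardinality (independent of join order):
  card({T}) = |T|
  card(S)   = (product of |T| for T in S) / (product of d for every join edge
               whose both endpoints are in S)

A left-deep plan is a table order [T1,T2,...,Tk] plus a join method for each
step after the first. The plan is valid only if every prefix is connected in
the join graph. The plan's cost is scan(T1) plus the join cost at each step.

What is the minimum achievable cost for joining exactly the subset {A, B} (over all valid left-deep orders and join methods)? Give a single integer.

Selinger DP over subsets of {A,B}:
  {B}: scan cost=200, card=200
  {A}: scan cost=400, card=400
  {AB}: card=4000; try (B,hash)→4000, (A,merge)→6000, (A,nl_idx)→6000, (B,merge)→6200, (B,nl_idx)→7600, (A,hash)→7600 …(+2); best=4000 via (B,hash)

4000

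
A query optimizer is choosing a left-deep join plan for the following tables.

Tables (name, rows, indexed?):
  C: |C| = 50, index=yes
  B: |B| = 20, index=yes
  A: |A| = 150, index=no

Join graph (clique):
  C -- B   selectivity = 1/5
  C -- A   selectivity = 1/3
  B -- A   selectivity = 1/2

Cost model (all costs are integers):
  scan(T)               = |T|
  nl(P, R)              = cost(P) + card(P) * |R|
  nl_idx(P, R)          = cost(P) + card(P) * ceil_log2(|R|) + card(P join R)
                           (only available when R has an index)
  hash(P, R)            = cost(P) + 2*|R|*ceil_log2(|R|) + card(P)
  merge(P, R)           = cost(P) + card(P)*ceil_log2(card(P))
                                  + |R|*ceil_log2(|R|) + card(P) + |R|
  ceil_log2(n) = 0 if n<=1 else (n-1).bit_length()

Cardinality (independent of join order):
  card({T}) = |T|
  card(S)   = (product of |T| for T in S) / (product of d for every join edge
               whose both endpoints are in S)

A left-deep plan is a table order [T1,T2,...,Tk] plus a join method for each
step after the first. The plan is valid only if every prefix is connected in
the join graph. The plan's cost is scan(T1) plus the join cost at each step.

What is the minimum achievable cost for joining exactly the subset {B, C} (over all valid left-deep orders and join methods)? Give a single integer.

300

Selinger DP over subsets of {B,C}:
  {C}: scan cost=50, card=50
  {B}: scan cost=20, card=20
  {BC}: card=200; try (B,hash)→300, (C,nl_idx)→340, (C,merge)→490, (B,nl_idx)→500, (B,merge)→520, (C,hash)→640 …(+2); best=300 via (B,hash)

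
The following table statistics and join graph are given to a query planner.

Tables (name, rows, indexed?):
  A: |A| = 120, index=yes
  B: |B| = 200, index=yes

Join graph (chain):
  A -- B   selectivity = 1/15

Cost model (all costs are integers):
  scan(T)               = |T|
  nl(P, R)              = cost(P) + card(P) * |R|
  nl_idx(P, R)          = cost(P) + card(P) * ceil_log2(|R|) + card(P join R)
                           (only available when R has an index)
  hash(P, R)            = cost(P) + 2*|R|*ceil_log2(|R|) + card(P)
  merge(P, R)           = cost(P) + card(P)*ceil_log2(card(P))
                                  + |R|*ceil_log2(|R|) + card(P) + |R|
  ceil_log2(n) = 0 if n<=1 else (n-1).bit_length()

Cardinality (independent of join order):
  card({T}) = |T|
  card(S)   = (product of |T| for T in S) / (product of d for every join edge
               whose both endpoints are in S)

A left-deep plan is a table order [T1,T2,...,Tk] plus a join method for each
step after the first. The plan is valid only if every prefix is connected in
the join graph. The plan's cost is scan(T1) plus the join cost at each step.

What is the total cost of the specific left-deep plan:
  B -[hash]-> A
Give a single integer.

2080

step 1: scan B: cost=200, card=200
step 2: join A via hash
    card(P join A) = 200*120/(15) = 1600
    cost = 200 + 2*120*7 + 200 = 2080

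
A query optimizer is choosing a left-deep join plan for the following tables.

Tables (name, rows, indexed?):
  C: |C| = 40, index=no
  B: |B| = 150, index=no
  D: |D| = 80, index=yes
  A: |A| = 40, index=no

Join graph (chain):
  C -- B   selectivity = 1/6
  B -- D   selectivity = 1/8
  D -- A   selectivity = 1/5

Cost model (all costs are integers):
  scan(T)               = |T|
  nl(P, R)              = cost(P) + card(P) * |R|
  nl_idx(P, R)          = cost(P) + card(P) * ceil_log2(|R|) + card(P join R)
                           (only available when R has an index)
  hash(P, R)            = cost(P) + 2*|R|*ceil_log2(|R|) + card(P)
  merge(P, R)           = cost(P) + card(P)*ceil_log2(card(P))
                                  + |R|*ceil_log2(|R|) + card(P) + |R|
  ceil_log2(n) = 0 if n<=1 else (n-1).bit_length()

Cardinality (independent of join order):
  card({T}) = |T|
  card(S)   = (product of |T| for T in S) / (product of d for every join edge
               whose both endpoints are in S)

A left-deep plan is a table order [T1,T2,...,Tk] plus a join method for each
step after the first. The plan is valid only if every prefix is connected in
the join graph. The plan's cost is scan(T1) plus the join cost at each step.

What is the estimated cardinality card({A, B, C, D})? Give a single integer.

80000

Tables in S: A(40), B(150), C(40), D(80)
Edges inside S: C-B(d=6), B-D(d=8), D-A(d=5)
numerator = 40 * 150 * 40 * 80 = 19200000
denominator = 6 * 8 * 5 = 240
card(S) = 19200000 / 240 = 80000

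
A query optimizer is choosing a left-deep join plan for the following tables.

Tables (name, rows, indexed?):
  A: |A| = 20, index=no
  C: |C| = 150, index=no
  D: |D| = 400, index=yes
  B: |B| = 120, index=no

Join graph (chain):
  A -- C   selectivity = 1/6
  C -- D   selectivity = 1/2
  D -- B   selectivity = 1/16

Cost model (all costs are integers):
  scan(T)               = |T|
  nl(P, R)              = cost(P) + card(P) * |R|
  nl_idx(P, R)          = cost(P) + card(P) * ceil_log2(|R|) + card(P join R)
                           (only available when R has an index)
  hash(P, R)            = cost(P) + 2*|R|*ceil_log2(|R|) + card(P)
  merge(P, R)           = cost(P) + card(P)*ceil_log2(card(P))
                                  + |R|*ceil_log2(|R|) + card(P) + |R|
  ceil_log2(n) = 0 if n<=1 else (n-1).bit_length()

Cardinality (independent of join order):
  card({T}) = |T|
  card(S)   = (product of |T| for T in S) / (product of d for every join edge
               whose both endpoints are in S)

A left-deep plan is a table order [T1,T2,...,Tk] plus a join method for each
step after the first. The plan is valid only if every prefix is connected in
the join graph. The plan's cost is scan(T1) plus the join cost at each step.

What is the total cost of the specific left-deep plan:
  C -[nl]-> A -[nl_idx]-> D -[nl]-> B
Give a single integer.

12107650

step 1: scan C: cost=150, card=150
step 2: join A via nl
    card(P join A) = 150*20/(6) = 500
    cost = 150 + 150*20 = 3150
step 3: join D via nl_idx
    card(P join D) = 500*400/(2) = 100000
    cost = 3150 + 500*9 + 100000 = 107650
step 4: join B via nl
    card(P join B) = 100000*120/(16) = 750000
    cost = 107650 + 100000*120 = 12107650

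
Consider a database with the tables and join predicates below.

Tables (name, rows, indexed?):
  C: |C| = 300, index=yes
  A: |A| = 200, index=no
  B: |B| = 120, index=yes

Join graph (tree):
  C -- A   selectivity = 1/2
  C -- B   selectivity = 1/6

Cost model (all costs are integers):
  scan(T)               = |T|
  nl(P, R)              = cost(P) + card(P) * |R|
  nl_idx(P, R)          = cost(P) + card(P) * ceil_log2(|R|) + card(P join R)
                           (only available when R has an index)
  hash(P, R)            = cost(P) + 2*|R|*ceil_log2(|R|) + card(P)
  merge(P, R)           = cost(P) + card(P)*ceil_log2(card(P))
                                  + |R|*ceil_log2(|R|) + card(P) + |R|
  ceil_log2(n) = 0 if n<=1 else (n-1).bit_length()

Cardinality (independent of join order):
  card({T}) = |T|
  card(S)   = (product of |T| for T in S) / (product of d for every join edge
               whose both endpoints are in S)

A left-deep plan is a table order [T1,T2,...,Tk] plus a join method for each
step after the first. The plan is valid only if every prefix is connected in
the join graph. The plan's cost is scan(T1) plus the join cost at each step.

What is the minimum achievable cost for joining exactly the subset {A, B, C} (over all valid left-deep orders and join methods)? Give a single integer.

11480

Selinger DP over subsets of {A,B,C}:
  {C}: scan cost=300, card=300
  {A}: scan cost=200, card=200
  {B}: scan cost=120, card=120
  {AC}: card=30000; try (A,hash)→3800, (C,merge)→5000, (A,merge)→5100, (C,hash)→5800, (C,nl_idx)→32000, (C,nl)→60200 …(+1); best=3800 via (A,hash)
  {BC}: card=6000; try (B,hash)→2280, (C,merge)→4080, (B,merge)→4260, (C,hash)→5640, (C,nl_idx)→7200, (B,nl_idx)→8400 …(+2); best=2280 via (B,hash)
  {ABC}: card=600000; try (A,hash)→11480, (B,hash)→35480, (A,merge)→88080, (B,merge)→484760, (B,nl_idx)→813800, (A,nl)→1202280 …(+1); best=11480 via (A,hash)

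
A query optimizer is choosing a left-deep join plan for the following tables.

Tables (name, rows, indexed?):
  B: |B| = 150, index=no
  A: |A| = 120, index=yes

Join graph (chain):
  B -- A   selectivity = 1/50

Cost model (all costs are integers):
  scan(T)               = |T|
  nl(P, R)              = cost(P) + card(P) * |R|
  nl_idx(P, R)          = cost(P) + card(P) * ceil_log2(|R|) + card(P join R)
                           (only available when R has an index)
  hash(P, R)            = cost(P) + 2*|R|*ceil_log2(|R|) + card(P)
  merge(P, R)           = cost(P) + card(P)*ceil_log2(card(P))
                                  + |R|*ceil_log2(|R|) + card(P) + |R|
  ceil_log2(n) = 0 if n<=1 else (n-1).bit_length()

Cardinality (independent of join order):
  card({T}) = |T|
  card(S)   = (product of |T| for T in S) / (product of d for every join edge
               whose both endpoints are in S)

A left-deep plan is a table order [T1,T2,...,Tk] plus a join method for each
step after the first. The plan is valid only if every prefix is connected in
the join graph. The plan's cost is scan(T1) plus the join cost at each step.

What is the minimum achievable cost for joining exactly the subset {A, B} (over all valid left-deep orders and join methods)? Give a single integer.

1560

Selinger DP over subsets of {A,B}:
  {B}: scan cost=150, card=150
  {A}: scan cost=120, card=120
  {AB}: card=360; try (A,nl_idx)→1560, (A,hash)→1980, (B,merge)→2430, (A,merge)→2460, (B,hash)→2640, (B,nl)→18120 …(+1); best=1560 via (A,nl_idx)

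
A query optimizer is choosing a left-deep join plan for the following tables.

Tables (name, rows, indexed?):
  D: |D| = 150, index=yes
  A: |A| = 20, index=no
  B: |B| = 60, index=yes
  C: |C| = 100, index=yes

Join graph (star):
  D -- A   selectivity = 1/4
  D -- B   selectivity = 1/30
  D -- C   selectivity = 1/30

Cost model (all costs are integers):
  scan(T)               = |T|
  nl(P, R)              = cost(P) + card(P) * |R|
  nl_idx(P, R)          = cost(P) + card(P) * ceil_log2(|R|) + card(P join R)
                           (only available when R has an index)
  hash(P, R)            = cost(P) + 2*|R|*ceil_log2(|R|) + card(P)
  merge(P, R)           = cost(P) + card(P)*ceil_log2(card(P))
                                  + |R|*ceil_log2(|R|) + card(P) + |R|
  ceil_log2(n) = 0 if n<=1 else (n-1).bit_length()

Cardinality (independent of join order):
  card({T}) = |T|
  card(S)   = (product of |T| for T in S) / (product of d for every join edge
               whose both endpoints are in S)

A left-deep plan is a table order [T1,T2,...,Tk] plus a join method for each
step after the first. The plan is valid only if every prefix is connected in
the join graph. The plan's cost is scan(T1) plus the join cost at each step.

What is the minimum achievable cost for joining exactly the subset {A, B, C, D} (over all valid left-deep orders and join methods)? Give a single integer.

3740

Selinger DP over subsets of {A,B,C,D}:
  {D}: scan cost=150, card=150
  {A}: scan cost=20, card=20
  {B}: scan cost=60, card=60
  {C}: scan cost=100, card=100
  {AD}: card=750; try (A,hash)→500, (D,nl_idx)→930, (D,merge)→1490, (A,merge)→1620, (D,hash)→2440, (D,nl)→3020 …(+1); best=500 via (A,hash)
  {BD}: card=300; try (D,nl_idx)→840, (B,hash)→1020, (B,nl_idx)→1350, (D,merge)→1830, (B,merge)→1920, (D,hash)→2520 …(+2); best=840 via (D,nl_idx)
  {CD}: card=500; try (D,nl_idx)→1400, (C,hash)→1700, (C,nl_idx)→1700, (D,merge)→2250, (C,merge)→2300, (D,hash)→2600 …(+2); best=1400 via (D,nl_idx)
  {ABD}: card=1500; try (A,hash)→1340, (B,hash)→1970, (A,merge)→3960, (B,nl_idx)→6500, (A,nl)→6840, (B,merge)→9170 …(+1); best=1340 via (A,hash)
  {ACD}: card=2500; try (A,hash)→2100, (C,hash)→2650, (A,merge)→6520, (C,nl_idx)→8250, (C,merge)→9550, (A,nl)→11400 …(+1); best=2100 via (A,hash)
  {BCD}: card=1000; try (C,hash)→2540, (B,hash)→2620, (C,nl_idx)→3940, (C,merge)→4640, (B,nl_idx)→5400, (B,merge)→6820 …(+2); best=2540 via (C,hash)
  {ABCD}: card=5000; try (A,hash)→3740, (C,hash)→4240, (B,hash)→5320, (A,merge)→13660, (C,nl_idx)→16840, (C,merge)→20140 …(+5); best=3740 via (A,hash)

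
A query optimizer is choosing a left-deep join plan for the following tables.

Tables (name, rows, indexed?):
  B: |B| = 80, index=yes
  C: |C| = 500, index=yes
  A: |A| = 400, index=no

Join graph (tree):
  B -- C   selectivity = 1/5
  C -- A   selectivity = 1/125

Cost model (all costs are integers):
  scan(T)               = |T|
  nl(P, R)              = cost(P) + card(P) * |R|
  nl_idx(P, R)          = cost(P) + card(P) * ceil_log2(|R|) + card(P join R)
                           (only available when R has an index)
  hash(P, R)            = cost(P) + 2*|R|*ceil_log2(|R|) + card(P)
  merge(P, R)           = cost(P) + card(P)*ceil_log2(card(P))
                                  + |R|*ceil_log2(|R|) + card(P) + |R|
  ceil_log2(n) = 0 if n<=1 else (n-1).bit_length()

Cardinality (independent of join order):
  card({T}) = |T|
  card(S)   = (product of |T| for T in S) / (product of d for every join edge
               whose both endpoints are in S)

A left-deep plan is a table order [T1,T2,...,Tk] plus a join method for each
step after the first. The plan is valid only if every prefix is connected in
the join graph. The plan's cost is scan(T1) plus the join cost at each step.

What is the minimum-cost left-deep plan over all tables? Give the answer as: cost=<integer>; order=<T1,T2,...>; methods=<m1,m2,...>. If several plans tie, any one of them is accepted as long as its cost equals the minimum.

cost=8320; order=A,C,B; methods=nl_idx,hash

Selinger DP (subsets sized 1..n):
  {B}: scan cost=80, card=80
  {C}: scan cost=500, card=500
  {A}: scan cost=400, card=400
  {BC}: card=8000; try (B,hash)→2120, (C,merge)→5720, (B,merge)→6140, (C,nl_idx)→8800, (C,hash)→9160, (B,nl_idx)→12000 …(+2); best=2120 via (B,hash)
  {AC}: card=1600; try (C,nl_idx)→5600, (A,hash)→8200, (C,merge)→9400, (A,merge)→9500, (C,hash)→9800, (C,nl)→200400 …(+1); best=5600 via (C,nl_idx)
  {ABC}: card=25600; try (B,hash)→8320, (A,hash)→17320, (B,merge)→25440, (B,nl_idx)→42400, (A,merge)→118120, (B,nl)→133600 …(+1); best=8320 via (B,hash)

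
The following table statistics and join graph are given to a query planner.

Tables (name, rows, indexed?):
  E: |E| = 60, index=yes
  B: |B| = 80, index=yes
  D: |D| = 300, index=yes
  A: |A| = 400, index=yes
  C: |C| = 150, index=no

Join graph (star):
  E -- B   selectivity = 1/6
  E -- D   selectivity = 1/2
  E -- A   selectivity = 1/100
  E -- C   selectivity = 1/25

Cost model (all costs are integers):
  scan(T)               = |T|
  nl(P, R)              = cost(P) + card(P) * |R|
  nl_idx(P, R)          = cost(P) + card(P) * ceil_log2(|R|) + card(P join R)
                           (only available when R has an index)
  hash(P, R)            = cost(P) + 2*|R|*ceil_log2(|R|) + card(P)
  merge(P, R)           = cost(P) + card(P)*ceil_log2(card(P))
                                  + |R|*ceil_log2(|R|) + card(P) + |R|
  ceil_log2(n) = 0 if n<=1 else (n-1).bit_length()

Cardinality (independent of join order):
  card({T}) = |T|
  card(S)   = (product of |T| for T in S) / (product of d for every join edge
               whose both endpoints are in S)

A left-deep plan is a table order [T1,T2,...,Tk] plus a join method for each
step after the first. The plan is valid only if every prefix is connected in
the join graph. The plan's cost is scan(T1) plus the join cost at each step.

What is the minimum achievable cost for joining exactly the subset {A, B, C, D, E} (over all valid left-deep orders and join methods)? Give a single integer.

30640

Selinger DP over subsets of {A,B,C,D,E}:
  {E}: scan cost=60, card=60
  {B}: scan cost=80, card=80
  {D}: scan cost=300, card=300
  {A}: scan cost=400, card=400
  {C}: scan cost=150, card=150
  {BE}: card=800; try (E,hash)→880, (B,merge)→1120, (E,merge)→1140, (B,hash)→1240, (B,nl_idx)→1280, (E,nl_idx)→1360 …(+2); best=880 via (E,hash)
  {DE}: card=9000; try (E,hash)→1320, (D,merge)→3480, (E,merge)→3720, (D,hash)→5520, (D,nl_idx)→9600, (E,nl_idx)→11100 …(+2); best=1320 via (E,hash)
  {AE}: card=240; try (A,nl_idx)→840, (E,hash)→1520, (E,nl_idx)→3040, (A,merge)→4480, (E,merge)→4820, (A,hash)→7320 …(+2); best=840 via (A,nl_idx)
  {CE}: card=360; try (E,hash)→1020, (E,nl_idx)→1410, (C,merge)→1830, (E,merge)→1920, (C,hash)→2520, (C,nl)→9060 …(+1); best=1020 via (E,hash)
  {BDE}: card=120000; try (D,hash)→7080, (B,hash)→11440, (D,merge)→12680, (D,nl_idx)→128080, (B,merge)→136960, (B,nl_idx)→184320 …(+2); best=7080 via (D,hash)
  {ABE}: card=3200; try (B,hash)→2200, (B,merge)→3640, (B,nl_idx)→5720, (A,hash)→8880, (A,nl_idx)→11280, (A,merge)→13680 …(+2); best=2200 via (B,hash)
  {BCE}: card=4800; try (B,hash)→2500, (C,hash)→4080, (B,merge)→5260, (B,nl_idx)→8340, (C,merge)→11030, (B,nl)→29820 …(+1); best=2500 via (B,hash)
  {ADE}: card=36000; try (D,merge)→6000, (D,hash)→6480, (A,hash)→17520, (D,nl_idx)→39000, (D,nl)→72840, (A,nl_idx)→118320 …(+2); best=6000 via (D,merge)
  {CDE}: card=54000; try (D,hash)→6780, (D,merge)→7620, (C,hash)→12720, (D,nl_idx)→58260, (D,nl)→109020, (C,merge)→137670 …(+1); best=6780 via (D,hash)
  {ACE}: card=1440; try (C,hash)→3480, (C,merge)→4350, (A,nl_idx)→5700, (A,hash)→8580, (A,merge)→8620, (C,nl)→36840 …(+1); best=3480 via (C,hash)
  {ABDE}: card=480000; try (D,hash)→10800, (B,hash)→43120, (D,merge)→46800, (A,hash)→134280, (D,nl_idx)→511000, (B,merge)→618640 …(+6); best=10800 via (D,hash)
  {BCDE}: card=720000; try (D,hash)→12700, (B,hash)→61900, (D,merge)→72700, (C,hash)→129480, (D,nl_idx)→765700, (B,merge)→925420 …(+5); best=12700 via (D,hash)
  {ABCE}: card=19200; try (B,hash)→6040, (C,hash)→7800, (A,hash)→14500, (B,merge)→21400, (B,nl_idx)→32760, (C,merge)→45150 …(+5); best=6040 via (B,hash)
  {ACDE}: card=216000; try (D,hash)→10320, (D,merge)→23760, (C,hash)→44400, (A,hash)→67980, (D,nl_idx)→232440, (D,nl)→435480 …(+5); best=10320 via (D,hash)
  {ABCDE}: card=2880000; try (D,hash)→30640, (B,hash)→227440, (D,merge)→316240, (C,hash)→493200, (A,hash)→739900, (D,nl_idx)→3058840 …(+9); best=30640 via (D,hash)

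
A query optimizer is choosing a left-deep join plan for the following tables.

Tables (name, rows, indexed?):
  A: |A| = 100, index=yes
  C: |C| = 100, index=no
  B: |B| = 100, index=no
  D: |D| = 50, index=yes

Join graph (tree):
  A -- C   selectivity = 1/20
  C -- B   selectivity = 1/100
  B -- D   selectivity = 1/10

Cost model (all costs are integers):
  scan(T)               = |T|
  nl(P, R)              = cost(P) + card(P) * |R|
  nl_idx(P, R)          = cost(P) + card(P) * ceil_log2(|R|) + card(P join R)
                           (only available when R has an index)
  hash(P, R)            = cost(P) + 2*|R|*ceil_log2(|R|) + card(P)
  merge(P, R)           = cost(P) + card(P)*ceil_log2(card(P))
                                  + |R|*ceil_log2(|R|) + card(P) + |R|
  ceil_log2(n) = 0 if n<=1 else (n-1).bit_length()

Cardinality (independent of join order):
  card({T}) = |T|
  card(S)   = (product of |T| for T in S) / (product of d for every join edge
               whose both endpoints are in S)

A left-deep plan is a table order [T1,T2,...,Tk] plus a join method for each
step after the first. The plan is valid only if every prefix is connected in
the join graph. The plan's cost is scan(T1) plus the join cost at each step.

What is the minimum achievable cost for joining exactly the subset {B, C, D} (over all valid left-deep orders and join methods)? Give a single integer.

2300

Selinger DP over subsets of {B,C,D}:
  {C}: scan cost=100, card=100
  {B}: scan cost=100, card=100
  {D}: scan cost=50, card=50
  {BC}: card=100; try (C,hash)→1600, (B,hash)→1600, (C,merge)→1700, (B,merge)→1700, (C,nl)→10100, (B,nl)→10100; best=1600 via (C,hash)
  {BD}: card=500; try (D,hash)→800, (D,nl_idx)→1200, (B,merge)→1200, (D,merge)→1250, (B,hash)→1500, (B,nl)→5050 …(+1); best=800 via (D,hash)
  {BCD}: card=500; try (D,hash)→2300, (D,nl_idx)→2700, (C,hash)→2700, (D,merge)→2750, (D,nl)→6600, (C,merge)→6600 …(+1); best=2300 via (D,hash)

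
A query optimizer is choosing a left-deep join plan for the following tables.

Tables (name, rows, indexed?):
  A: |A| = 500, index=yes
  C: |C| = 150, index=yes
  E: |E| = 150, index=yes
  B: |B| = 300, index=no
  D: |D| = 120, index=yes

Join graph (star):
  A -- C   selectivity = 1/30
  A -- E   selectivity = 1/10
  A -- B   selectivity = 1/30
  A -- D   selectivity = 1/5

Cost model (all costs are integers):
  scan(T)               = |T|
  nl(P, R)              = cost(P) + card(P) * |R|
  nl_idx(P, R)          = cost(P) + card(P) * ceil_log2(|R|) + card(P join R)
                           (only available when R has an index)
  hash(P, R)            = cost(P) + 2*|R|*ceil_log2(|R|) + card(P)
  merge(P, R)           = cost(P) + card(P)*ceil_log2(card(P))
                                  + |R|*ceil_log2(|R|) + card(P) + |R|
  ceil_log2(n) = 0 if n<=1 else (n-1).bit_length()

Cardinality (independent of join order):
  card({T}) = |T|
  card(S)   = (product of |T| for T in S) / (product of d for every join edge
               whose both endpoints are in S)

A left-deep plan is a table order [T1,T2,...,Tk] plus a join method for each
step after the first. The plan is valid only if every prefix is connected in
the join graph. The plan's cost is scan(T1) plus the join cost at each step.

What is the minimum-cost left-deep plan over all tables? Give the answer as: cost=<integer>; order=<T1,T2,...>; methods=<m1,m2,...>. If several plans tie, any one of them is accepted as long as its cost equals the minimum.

Selinger DP (subsets sized 1..n):
  {A}: scan cost=500, card=500
  {C}: scan cost=150, card=150
  {E}: scan cost=150, card=150
  {B}: scan cost=300, card=300
  {D}: scan cost=120, card=120
  {AC}: card=2500; try (C,hash)→3400, (A,nl_idx)→4000, (A,merge)→6500, (C,merge)→6850, (C,nl_idx)→7000, (A,hash)→9300 …(+2); best=3400 via (C,hash)
  {AE}: card=7500; try (E,hash)→3400, (A,merge)→6500, (E,merge)→6850, (A,nl_idx)→9000, (A,hash)→9300, (E,nl_idx)→12000 …(+2); best=3400 via (E,hash)
  {AB}: card=5000; try (B,hash)→6400, (A,nl_idx)→8000, (A,merge)→8300, (B,merge)→8500, (A,hash)→9600, (A,nl)→150300 …(+1); best=6400 via (B,hash)
  {AD}: card=12000; try (D,hash)→2680, (A,merge)→6080, (D,merge)→6460, (A,hash)→9240, (A,nl_idx)→13200, (D,nl_idx)→16000 …(+2); best=2680 via (D,hash)
  {ACE}: card=37500; try (E,hash)→8300, (C,hash)→13300, (E,merge)→37250, (E,nl_idx)→60900, (C,nl_idx)→100900, (C,merge)→109750 …(+2); best=8300 via (E,hash)
  {ABC}: card=25000; try (B,hash)→11300, (C,hash)→13800, (B,merge)→38900, (C,nl_idx)→71400, (C,merge)→77750, (B,nl)→753400 …(+1); best=11300 via (B,hash)
  {ACD}: card=60000; try (D,hash)→7580, (C,hash)→17080, (D,merge)→36860, (D,nl_idx)→80900, (C,nl_idx)→158680, (C,merge)→184030 …(+2); best=7580 via (D,hash)
  {ABE}: card=75000; try (E,hash)→13800, (B,hash)→16300, (E,merge)→77750, (B,merge)→111400, (E,nl_idx)→121400, (E,nl)→756400 …(+1); best=13800 via (E,hash)
  {ADE}: card=180000; try (D,hash)→12580, (E,hash)→17080, (D,merge)→109360, (E,merge)→184030, (D,nl_idx)→235900, (E,nl_idx)→278680 …(+2); best=12580 via (D,hash)
  {ABD}: card=120000; try (D,hash)→13080, (B,hash)→20080, (D,merge)→77360, (D,nl_idx)→161400, (B,merge)→185680, (D,nl)→606400 …(+1); best=13080 via (D,hash)
  {ABCE}: card=375000; try (E,hash)→38700, (B,hash)→51200, (C,hash)→91200, (E,merge)→412650, (E,nl_idx)→586300, (B,merge)→648800 …(+5); best=38700 via (E,hash)
  {ACDE}: card=900000; try (D,hash)→47480, (E,hash)→69980, (C,hash)→194980, (D,merge)→646760, (E,merge)→1028930, (D,nl_idx)→1170800 …(+6); best=47480 via (D,hash)
  {ABCD}: card=600000; try (D,hash)→37980, (B,hash)→72980, (C,hash)→135480, (D,merge)→412260, (D,nl_idx)→786300, (B,merge)→1030580 …(+5); best=37980 via (D,hash)
  {ABDE}: card=1800000; try (D,hash)→90480, (E,hash)→135480, (B,hash)→197980, (D,merge)→1364760, (E,merge)→2174430, (D,nl_idx)→2338800 …(+5); best=90480 via (D,hash)
  {ABCDE}: card=9000000; try (D,hash)→415380, (E,hash)→640380, (B,hash)→952880, (C,hash)→1892880, (D,merge)→7539660, (D,nl_idx)→11663700 …(+9); best=415380 via (D,hash)

cost=415380; order=A,C,B,E,D; methods=hash,hash,hash,hash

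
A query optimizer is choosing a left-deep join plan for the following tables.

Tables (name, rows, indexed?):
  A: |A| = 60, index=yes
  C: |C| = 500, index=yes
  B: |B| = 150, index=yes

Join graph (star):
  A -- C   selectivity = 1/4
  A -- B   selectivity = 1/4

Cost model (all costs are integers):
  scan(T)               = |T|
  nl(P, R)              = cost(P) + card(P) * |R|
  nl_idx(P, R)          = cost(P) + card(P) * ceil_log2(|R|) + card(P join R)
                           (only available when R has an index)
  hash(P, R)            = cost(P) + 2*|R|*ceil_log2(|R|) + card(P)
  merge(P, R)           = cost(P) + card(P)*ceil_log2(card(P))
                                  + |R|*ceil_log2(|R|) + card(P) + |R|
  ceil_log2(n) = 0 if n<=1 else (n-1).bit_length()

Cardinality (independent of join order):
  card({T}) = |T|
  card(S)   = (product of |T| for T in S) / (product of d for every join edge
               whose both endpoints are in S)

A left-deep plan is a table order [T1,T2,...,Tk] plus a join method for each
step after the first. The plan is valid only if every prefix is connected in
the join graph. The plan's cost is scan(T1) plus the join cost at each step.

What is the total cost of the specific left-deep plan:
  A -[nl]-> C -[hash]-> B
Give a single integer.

step 1: scan A: cost=60, card=60
step 2: join C via nl
    card(P join C) = 60*500/(4) = 7500
    cost = 60 + 60*500 = 30060
step 3: join B via hash
    card(P join B) = 7500*150/(4) = 281250
    cost = 30060 + 2*150*8 + 7500 = 39960

39960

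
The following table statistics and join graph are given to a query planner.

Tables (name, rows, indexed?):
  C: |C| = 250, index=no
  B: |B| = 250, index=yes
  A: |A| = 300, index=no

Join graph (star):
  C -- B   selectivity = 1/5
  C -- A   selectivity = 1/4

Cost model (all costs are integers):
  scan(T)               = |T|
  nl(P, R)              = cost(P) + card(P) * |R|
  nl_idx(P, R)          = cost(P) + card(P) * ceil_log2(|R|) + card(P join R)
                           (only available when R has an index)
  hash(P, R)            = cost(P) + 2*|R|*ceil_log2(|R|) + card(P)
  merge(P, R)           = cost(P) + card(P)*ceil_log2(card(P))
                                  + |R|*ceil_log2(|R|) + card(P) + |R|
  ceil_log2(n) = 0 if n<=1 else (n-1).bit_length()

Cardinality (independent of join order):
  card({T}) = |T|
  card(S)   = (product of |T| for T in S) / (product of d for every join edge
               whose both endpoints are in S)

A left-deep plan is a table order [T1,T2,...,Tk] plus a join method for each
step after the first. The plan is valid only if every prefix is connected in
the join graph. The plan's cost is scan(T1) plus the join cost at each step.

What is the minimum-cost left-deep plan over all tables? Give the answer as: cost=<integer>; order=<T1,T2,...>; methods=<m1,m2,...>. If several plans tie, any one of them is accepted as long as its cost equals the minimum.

Selinger DP (subsets sized 1..n):
  {C}: scan cost=250, card=250
  {B}: scan cost=250, card=250
  {A}: scan cost=300, card=300
  {BC}: card=12500; try (C,hash)→4500, (B,hash)→4500, (C,merge)→4750, (B,merge)→4750, (B,nl_idx)→14750, (C,nl)→62750 …(+1); best=4500 via (C,hash)
  {AC}: card=18750; try (C,hash)→4600, (A,merge)→5500, (C,merge)→5550, (A,hash)→5900, (A,nl)→75250, (C,nl)→75300; best=4600 via (C,hash)
  {ABC}: card=937500; try (A,hash)→22400, (B,hash)→27350, (A,merge)→195000, (B,merge)→306850, (B,nl_idx)→1092100, (A,nl)→3754500 …(+1); best=22400 via (A,hash)

cost=22400; order=B,C,A; methods=hash,hash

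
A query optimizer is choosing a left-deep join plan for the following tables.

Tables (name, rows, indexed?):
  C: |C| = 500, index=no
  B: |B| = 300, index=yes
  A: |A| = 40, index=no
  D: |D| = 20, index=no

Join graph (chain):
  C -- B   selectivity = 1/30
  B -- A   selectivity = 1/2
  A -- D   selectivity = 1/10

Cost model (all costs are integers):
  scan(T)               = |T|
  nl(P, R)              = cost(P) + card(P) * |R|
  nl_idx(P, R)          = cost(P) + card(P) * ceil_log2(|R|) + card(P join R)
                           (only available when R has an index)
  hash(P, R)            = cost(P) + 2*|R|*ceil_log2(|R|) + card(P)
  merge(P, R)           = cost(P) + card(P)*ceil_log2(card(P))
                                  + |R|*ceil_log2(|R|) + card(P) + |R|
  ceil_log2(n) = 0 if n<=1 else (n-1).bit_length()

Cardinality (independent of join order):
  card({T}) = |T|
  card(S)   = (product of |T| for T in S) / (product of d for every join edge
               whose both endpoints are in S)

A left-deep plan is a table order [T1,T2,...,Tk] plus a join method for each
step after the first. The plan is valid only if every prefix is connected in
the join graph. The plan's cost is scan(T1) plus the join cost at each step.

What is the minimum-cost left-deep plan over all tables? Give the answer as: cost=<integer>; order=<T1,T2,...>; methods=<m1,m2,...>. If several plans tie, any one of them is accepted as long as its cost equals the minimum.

Selinger DP (subsets sized 1..n):
  {C}: scan cost=500, card=500
  {B}: scan cost=300, card=300
  {A}: scan cost=40, card=40
  {D}: scan cost=20, card=20
  {BC}: card=5000; try (B,hash)→6400, (C,merge)→8300, (B,merge)→8500, (C,hash)→9600, (B,nl_idx)→10000, (C,nl)→150300 …(+1); best=6400 via (B,hash)
  {AB}: card=6000; try (A,hash)→1080, (B,merge)→3320, (A,merge)→3580, (B,hash)→5480, (B,nl_idx)→6400, (B,nl)→12040 …(+1); best=1080 via (A,hash)
  {AD}: card=80; try (D,hash)→280, (A,merge)→420, (D,merge)→440, (A,hash)→520, (A,nl)→820, (D,nl)→840; best=280 via (D,hash)
  {ABC}: card=100000; try (A,hash)→11880, (C,hash)→16080, (A,merge)→76680, (C,merge)→90080, (A,nl)→206400, (C,nl)→3001080; best=11880 via (A,hash)
  {ABD}: card=12000; try (B,merge)→3920, (B,hash)→5760, (D,hash)→7280, (B,nl_idx)→13000, (B,nl)→24280, (D,merge)→85200 …(+1); best=3920 via (B,merge)
  {ABCD}: card=200000; try (C,hash)→24920, (D,hash)→112080, (C,merge)→188920, (D,merge)→1812000, (D,nl)→2011880, (C,nl)→6003920; best=24920 via (C,hash)

cost=24920; order=A,D,B,C; methods=hash,merge,hash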